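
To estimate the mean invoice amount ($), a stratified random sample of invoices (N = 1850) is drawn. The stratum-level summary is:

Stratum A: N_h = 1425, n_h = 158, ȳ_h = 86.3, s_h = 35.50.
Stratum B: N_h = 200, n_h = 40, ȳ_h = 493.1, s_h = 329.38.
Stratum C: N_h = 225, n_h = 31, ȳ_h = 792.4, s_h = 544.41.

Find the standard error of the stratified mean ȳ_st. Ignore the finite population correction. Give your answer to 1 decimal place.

SE(ȳ_st) ≈ 13.3

V̂(ȳ_st) = Σ W_h² s_h²/n_h, with W_h = N_h/N and N = 1850:
  stratum A: (1425/1850)²·35.50²/158 = 4.73245
  stratum B: (200/1850)²·329.38²/40 = 31.6994
  stratum C: (225/1850)²·544.41²/31 = 141.42
V̂(ȳ_st) = 177.852
SE(ȳ_st) = √177.852 = 13.3361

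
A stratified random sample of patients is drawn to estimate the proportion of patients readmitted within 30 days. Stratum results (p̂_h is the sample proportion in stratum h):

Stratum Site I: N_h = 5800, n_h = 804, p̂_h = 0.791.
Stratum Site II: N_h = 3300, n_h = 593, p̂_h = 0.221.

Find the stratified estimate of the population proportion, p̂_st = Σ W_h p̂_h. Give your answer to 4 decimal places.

N = 9100; stratum weights W_h = N_h/N.
p̂_st = Σ W_h p̂_h = (5800·0.791 + 3300·0.221)/9100 = 0.58430

p̂_st ≈ 0.5843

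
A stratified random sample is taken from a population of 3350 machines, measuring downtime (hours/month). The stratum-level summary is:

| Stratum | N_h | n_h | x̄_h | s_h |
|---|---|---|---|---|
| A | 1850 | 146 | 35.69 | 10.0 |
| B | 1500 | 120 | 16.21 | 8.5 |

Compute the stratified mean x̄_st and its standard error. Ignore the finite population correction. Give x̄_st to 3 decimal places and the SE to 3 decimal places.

x̄_st = Σ W_h x̄_h = (1850·35.69 + 1500·16.21)/3350 = 26.96761
V̂(x̄_st) = Σ W_h² s_h²/n_h, with W_h = N_h/N and N = 3350:
  stratum A: (1850/3350)²·10.0²/146 = 0.208882
  stratum B: (1500/3350)²·8.5²/120 = 0.120712
V̂(x̄_st) = 0.329594
SE(x̄_st) = √0.329594 = 0.574103

x̄_st ≈ 26.968, SE ≈ 0.574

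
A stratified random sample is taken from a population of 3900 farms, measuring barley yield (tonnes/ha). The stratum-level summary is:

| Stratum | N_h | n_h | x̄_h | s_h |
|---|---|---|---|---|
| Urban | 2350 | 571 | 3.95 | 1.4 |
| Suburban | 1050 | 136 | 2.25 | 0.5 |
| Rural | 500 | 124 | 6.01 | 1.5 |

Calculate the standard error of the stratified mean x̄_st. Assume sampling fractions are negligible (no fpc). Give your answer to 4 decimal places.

V̂(x̄_st) = Σ W_h² s_h²/n_h, with W_h = N_h/N and N = 3900:
  stratum Urban: (2350/3900)²·1.4²/571 = 0.00124631
  stratum Suburban: (1050/3900)²·0.5²/136 = 0.000133245
  stratum Rural: (500/3900)²·1.5²/124 = 0.000298244
V̂(x̄_st) = 0.0016778
SE(x̄_st) = √0.0016778 = 0.040961

SE(x̄_st) ≈ 0.0410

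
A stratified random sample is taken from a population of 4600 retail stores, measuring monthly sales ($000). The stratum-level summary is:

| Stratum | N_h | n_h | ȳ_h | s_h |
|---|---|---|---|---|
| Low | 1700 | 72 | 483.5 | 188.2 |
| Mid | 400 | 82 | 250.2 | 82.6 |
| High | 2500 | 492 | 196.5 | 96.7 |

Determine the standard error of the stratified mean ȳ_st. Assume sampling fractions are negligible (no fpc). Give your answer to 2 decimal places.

SE(ȳ_st) ≈ 8.57

V̂(ȳ_st) = Σ W_h² s_h²/n_h, with W_h = N_h/N and N = 4600:
  stratum Low: (1700/4600)²·188.2²/72 = 67.1876
  stratum Mid: (400/4600)²·82.6²/82 = 0.629145
  stratum High: (2500/4600)²·96.7²/492 = 5.61374
V̂(ȳ_st) = 73.4305
SE(ȳ_st) = √73.4305 = 8.56916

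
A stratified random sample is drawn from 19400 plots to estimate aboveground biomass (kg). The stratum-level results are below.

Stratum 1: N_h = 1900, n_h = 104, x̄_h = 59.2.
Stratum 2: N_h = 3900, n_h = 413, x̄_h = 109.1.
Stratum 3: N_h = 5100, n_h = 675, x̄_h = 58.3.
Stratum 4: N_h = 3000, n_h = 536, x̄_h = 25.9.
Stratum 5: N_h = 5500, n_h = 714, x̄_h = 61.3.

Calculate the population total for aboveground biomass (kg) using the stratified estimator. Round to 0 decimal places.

τ̂_st ≈ 1250150

τ̂_st = Σ N_h x̄_h = 1900·59.2 + 3900·109.1 + 5100·58.3 + 3000·25.9 + 5500·61.3 = 1250150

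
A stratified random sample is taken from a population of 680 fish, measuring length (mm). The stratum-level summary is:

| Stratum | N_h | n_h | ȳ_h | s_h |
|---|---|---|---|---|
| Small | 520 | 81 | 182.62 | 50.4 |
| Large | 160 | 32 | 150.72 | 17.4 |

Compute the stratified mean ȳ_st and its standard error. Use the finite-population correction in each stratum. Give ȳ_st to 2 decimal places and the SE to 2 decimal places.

ȳ_st ≈ 175.11, SE ≈ 3.99

ȳ_st = Σ W_h ȳ_h = (520·182.62 + 160·150.72)/680 = 175.11412
V̂(ȳ_st) = Σ W_h² (1 − n_h/N_h) s_h²/n_h, with W_h = N_h/N and N = 680:
  stratum Small: (520/680)²·(1 − 81/520)·50.4²/81 = 15.482
  stratum Large: (160/680)²·(1 − 32/160)·17.4²/32 = 0.419045
V̂(ȳ_st) = 15.901
SE(ȳ_st) = √15.901 = 3.98761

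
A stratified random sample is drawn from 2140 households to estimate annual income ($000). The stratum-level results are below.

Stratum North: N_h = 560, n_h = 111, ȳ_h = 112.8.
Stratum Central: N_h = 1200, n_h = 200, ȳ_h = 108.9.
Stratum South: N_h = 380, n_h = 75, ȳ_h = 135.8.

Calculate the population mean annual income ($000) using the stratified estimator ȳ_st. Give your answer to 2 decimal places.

ȳ_st ≈ 114.70

N = Σ N_h = 2140. Stratum weights W_h = N_h/N.
ȳ_st = (560·112.8 + 1200·108.9 + 380·135.8) / 2140 = 114.6972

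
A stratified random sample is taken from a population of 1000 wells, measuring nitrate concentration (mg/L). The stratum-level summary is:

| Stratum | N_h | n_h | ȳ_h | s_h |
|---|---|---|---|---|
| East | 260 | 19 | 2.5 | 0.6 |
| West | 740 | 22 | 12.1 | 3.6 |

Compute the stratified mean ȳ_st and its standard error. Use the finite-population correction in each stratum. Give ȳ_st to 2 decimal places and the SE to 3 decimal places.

ȳ_st ≈ 9.60, SE ≈ 0.561

ȳ_st = Σ W_h ȳ_h = (260·2.5 + 740·12.1)/1000 = 9.60400
V̂(ȳ_st) = Σ W_h² (1 − n_h/N_h) s_h²/n_h, with W_h = N_h/N and N = 1000:
  stratum East: (260/1000)²·(1 − 19/260)·0.6²/19 = 0.00118724
  stratum West: (740/1000)²·(1 − 22/740)·3.6²/22 = 0.312996
V̂(ȳ_st) = 0.314183
SE(ȳ_st) = √0.314183 = 0.56052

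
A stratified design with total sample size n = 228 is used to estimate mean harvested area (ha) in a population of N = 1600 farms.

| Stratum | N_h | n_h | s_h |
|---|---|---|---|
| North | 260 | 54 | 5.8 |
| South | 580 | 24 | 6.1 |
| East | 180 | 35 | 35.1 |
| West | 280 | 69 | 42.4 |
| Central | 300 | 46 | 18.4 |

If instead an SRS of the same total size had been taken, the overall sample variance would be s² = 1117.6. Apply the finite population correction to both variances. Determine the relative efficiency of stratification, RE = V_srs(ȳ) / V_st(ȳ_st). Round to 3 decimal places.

RE ≈ 3.029

V̂(ȳ_st) = Σ W_h² (1 − n_h/N_h) s_h²/n_h, with W_h = N_h/N and N = 1600:
  stratum North: (260/1600)²·(1 − 54/260)·5.8²/54 = 0.0130336
  stratum South: (580/1600)²·(1 − 24/580)·6.1²/24 = 0.195304
  stratum East: (180/1600)²·(1 − 35/180)·35.1²/35 = 0.358878
  stratum West: (280/1600)²·(1 − 69/280)·42.4²/69 = 0.601289
  stratum Central: (300/1600)²·(1 − 46/300)·18.4²/46 = 0.219075
V_st = 1.38758
V_srs = (1 − 228/1600)·1117.6/228 = 4.20325
Relative efficiency = V_srs / V_st = 4.20325/1.38758 = 3.0292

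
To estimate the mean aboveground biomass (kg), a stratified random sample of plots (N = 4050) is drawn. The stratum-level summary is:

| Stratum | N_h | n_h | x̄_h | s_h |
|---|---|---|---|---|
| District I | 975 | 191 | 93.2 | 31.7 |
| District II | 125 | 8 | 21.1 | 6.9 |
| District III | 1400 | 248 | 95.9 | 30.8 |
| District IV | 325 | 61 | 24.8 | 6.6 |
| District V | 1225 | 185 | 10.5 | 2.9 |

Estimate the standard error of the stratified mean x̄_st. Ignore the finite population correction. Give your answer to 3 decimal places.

V̂(x̄_st) = Σ W_h² s_h²/n_h, with W_h = N_h/N and N = 4050:
  stratum District I: (975/4050)²·31.7²/191 = 0.304919
  stratum District II: (125/4050)²·6.9²/8 = 0.00566915
  stratum District III: (1400/4050)²·30.8²/248 = 0.457084
  stratum District IV: (325/4050)²·6.6²/61 = 0.00459848
  stratum District V: (1225/4050)²·2.9²/185 = 0.00415898
V̂(x̄_st) = 0.776429
SE(x̄_st) = √0.776429 = 0.881152

SE(x̄_st) ≈ 0.881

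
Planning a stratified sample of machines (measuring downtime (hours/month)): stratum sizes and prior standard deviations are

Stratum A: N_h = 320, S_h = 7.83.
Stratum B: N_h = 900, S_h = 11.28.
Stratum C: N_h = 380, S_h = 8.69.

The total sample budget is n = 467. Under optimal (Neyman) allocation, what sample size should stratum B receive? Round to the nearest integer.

297

Neyman allocation: n_h = n · N_h S_h / Σ N_i S_i, with n = 467.
  stratum A: N_h·S_h = 320·7.83 = 2505.60
  stratum B: N_h·S_h = 900·11.28 = 10152.00
  stratum C: N_h·S_h = 380·8.69 = 3302.20
Σ N_h S_h = 15959.80
n for stratum B = 467·10152.00/15959.80 = 297.058 → 297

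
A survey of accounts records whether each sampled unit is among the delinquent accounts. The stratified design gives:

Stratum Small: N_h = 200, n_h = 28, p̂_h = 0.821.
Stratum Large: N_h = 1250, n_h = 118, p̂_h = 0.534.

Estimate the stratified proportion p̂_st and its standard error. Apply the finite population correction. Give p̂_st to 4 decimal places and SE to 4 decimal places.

p̂_st ≈ 0.5736, SE ≈ 0.0390

N = 1450; stratum weights W_h = N_h/N.
p̂_st = Σ W_h p̂_h = (200·0.821 + 1250·0.534)/1450 = 0.57359
V̂(p̂_st) = Σ W_h² (1 − n_h/N_h) p̂_h(1−p̂_h)/(n_h−1):
  stratum Small: (200/1450)²·(1 − 28/200)·0.821·0.179/27 = 8.90543e-05
  stratum Large: (1250/1450)²·(1 − 118/1250)·0.534·0.466/117 = 0.0014314
V̂(p̂_st) = 0.00152046; SE = √V̂ = 0.038993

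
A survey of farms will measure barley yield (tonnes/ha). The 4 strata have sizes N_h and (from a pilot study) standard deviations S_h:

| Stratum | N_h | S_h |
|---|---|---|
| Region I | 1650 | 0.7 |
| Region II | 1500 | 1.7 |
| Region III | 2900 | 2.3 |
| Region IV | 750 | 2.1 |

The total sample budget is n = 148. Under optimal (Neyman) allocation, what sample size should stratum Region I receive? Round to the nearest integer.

Neyman allocation: n_h = n · N_h S_h / Σ N_i S_i, with n = 148.
  stratum Region I: N_h·S_h = 1650·0.7 = 1155.00
  stratum Region II: N_h·S_h = 1500·1.7 = 2550.00
  stratum Region III: N_h·S_h = 2900·2.3 = 6670.00
  stratum Region IV: N_h·S_h = 750·2.1 = 1575.00
Σ N_h S_h = 11950.00
n for stratum Region I = 148·1155.00/11950.00 = 14.305 → 14

14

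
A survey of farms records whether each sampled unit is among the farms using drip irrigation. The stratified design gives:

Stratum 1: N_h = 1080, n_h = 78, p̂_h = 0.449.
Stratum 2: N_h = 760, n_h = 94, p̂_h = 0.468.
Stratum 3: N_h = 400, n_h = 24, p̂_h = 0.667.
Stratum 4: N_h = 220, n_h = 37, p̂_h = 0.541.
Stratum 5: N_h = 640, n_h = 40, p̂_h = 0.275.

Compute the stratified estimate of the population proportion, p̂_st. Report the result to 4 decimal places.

p̂_st ≈ 0.4524

N = 3100; stratum weights W_h = N_h/N.
p̂_st = Σ W_h p̂_h = (1080·0.449 + 760·0.468 + 400·0.667 + 220·0.541 + 640·0.275)/3100 = 0.45239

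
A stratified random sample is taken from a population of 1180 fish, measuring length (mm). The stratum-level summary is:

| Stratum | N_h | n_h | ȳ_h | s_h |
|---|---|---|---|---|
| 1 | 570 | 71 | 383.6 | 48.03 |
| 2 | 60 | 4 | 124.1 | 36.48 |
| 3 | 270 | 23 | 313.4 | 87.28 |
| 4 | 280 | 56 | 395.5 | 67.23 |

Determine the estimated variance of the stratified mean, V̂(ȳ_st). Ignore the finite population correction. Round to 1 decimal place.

V̂(ȳ_st) = Σ W_h² s_h²/n_h, with W_h = N_h/N and N = 1180:
  stratum 1: (570/1180)²·48.03²/71 = 7.58145
  stratum 2: (60/1180)²·36.48²/4 = 0.860178
  stratum 3: (270/1180)²·87.28²/23 = 17.3406
  stratum 4: (280/1180)²·67.23²/56 = 4.54454
V̂(ȳ_st) = 30.3268

V̂(ȳ_st) ≈ 30.3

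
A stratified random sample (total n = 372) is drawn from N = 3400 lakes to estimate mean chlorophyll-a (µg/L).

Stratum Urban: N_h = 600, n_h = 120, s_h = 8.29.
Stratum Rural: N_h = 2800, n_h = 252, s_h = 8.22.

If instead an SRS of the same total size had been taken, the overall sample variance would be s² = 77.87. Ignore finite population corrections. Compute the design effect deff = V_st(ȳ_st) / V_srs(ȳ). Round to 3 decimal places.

deff ≈ 0.954

V̂(ȳ_st) = Σ W_h² s_h²/n_h, with W_h = N_h/N and N = 3400:
  stratum Urban: (600/3400)²·8.29²/120 = 0.017835
  stratum Rural: (2800/3400)²·8.22²/252 = 0.181845
V_st = 0.19968
V_srs = s²/n = 77.87/372 = 0.209328
deff = V_st / V_srs = 0.19968/0.209328 = 0.9539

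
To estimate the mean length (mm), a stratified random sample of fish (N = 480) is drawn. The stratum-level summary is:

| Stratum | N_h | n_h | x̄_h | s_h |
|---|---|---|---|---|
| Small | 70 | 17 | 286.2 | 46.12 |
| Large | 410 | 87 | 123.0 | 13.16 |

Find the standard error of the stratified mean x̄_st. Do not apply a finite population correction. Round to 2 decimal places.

V̂(x̄_st) = Σ W_h² s_h²/n_h, with W_h = N_h/N and N = 480:
  stratum Small: (70/480)²·46.12²/17 = 2.66099
  stratum Large: (410/480)²·13.16²/87 = 1.45237
V̂(x̄_st) = 4.11336
SE(x̄_st) = √4.11336 = 2.02814

SE(x̄_st) ≈ 2.03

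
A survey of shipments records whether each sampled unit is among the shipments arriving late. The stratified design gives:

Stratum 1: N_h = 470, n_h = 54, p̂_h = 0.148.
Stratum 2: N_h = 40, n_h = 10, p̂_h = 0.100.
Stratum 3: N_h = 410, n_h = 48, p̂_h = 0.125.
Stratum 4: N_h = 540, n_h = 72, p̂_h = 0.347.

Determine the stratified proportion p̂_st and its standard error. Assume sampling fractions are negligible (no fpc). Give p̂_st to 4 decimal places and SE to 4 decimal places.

p̂_st ≈ 0.2138, SE ≈ 0.0296

N = 1460; stratum weights W_h = N_h/N.
p̂_st = Σ W_h p̂_h = (470·0.148 + 40·0.100 + 410·0.125 + 540·0.347)/1460 = 0.21383
V̂(p̂_st) = Σ W_h² p̂_h(1−p̂_h)/(n_h−1):
  stratum 1: (470/1460)²·0.148·0.852/53 = 0.000246556
  stratum 2: (40/1460)²·0.100·0.900/9 = 7.5061e-06
  stratum 3: (410/1460)²·0.125·0.875/47 = 0.000183519
  stratum 4: (540/1460)²·0.347·0.653/71 = 0.000436582
V̂(p̂_st) = 0.000874164; SE = √V̂ = 0.0295663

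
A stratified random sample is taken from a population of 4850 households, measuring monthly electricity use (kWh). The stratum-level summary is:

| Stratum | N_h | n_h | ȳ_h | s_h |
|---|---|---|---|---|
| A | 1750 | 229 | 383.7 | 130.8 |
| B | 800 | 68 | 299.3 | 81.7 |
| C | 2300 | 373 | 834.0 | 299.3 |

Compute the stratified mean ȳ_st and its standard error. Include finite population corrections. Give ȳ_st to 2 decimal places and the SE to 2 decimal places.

ȳ_st ≈ 583.32, SE ≈ 7.49

ȳ_st = Σ W_h ȳ_h = (1750·383.7 + 800·299.3 + 2300·834.0)/4850 = 583.32268
V̂(ȳ_st) = Σ W_h² (1 − n_h/N_h) s_h²/n_h, with W_h = N_h/N and N = 4850:
  stratum A: (1750/4850)²·(1 − 229/1750)·130.8²/229 = 8.45403
  stratum B: (800/4850)²·(1 − 68/800)·81.7²/68 = 2.44373
  stratum C: (2300/4850)²·(1 − 373/2300)·299.3²/373 = 45.2513
V̂(ȳ_st) = 56.149
SE(ȳ_st) = √56.149 = 7.49326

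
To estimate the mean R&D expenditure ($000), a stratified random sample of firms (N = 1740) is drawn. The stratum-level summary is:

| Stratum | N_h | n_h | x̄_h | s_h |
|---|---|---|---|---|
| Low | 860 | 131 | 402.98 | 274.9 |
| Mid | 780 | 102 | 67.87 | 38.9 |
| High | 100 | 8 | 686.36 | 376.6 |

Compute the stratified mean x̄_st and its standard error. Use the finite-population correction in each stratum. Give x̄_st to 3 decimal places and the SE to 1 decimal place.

x̄_st = Σ W_h x̄_h = (860·402.98 + 780·67.87 + 100·686.36)/1740 = 269.04448
V̂(x̄_st) = Σ W_h² (1 − n_h/N_h) s_h²/n_h, with W_h = N_h/N and N = 1740:
  stratum Low: (860/1740)²·(1 − 131/860)·274.9²/131 = 119.455
  stratum Mid: (780/1740)²·(1 − 102/780)·38.9²/102 = 2.59134
  stratum High: (100/1740)²·(1 − 8/100)·376.6²/8 = 53.8716
V̂(x̄_st) = 175.918
SE(x̄_st) = √175.918 = 13.2634

x̄_st ≈ 269.044, SE ≈ 13.3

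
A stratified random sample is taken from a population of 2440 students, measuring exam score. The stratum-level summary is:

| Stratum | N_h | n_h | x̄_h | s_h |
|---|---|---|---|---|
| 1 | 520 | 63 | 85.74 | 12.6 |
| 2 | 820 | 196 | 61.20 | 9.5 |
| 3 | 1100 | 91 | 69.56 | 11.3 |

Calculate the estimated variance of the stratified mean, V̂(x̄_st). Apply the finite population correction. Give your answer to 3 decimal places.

V̂(x̄_st) ≈ 0.402

V̂(x̄_st) = Σ W_h² (1 − n_h/N_h) s_h²/n_h, with W_h = N_h/N and N = 2440:
  stratum 1: (520/2440)²·(1 − 63/520)·12.6²/63 = 0.100587
  stratum 2: (820/2440)²·(1 − 196/820)·9.5²/196 = 0.039574
  stratum 3: (1100/2440)²·(1 − 91/1100)·11.3²/91 = 0.261589
V̂(x̄_st) = 0.40175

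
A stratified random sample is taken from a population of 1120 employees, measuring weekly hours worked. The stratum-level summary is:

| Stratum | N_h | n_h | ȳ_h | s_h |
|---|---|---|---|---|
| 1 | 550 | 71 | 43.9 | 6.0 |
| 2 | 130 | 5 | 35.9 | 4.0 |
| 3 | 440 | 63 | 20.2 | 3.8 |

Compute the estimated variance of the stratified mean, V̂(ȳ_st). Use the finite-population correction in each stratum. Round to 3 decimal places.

V̂(ȳ_st) ≈ 0.178

V̂(ȳ_st) = Σ W_h² (1 − n_h/N_h) s_h²/n_h, with W_h = N_h/N and N = 1120:
  stratum 1: (550/1120)²·(1 − 71/550)·6.0²/71 = 0.106489
  stratum 2: (130/1120)²·(1 − 5/130)·4.0²/5 = 0.0414541
  stratum 3: (440/1120)²·(1 − 63/440)·3.8²/63 = 0.0303099
V̂(ȳ_st) = 0.178253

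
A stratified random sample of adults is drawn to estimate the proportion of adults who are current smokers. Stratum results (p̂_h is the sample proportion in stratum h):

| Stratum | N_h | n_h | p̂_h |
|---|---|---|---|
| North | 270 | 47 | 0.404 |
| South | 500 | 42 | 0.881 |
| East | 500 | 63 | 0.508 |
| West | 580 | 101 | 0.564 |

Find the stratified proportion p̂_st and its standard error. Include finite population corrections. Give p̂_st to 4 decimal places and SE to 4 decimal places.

p̂_st ≈ 0.6112, SE ≈ 0.0268

N = 1850; stratum weights W_h = N_h/N.
p̂_st = Σ W_h p̂_h = (270·0.404 + 500·0.881 + 500·0.508 + 580·0.564)/1850 = 0.61119
V̂(p̂_st) = Σ W_h² (1 − n_h/N_h) p̂_h(1−p̂_h)/(n_h−1):
  stratum North: (270/1850)²·(1 − 47/270)·0.404·0.596/46 = 9.20863e-05
  stratum South: (500/1850)²·(1 − 42/500)·0.881·0.119/41 = 0.000171093
  stratum East: (500/1850)²·(1 − 63/500)·0.508·0.492/62 = 0.000257362
  stratum West: (580/1850)²·(1 − 101/580)·0.564·0.436/100 = 0.000199612
V̂(p̂_st) = 0.000720153; SE = √V̂ = 0.0268357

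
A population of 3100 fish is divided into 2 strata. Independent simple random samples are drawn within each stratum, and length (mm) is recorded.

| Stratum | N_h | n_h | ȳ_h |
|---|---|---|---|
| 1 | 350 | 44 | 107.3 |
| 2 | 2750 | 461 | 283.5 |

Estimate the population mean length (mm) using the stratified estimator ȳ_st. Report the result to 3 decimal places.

ȳ_st ≈ 263.606

N = Σ N_h = 3100. Stratum weights W_h = N_h/N.
ȳ_st = (350·107.3 + 2750·283.5) / 3100 = 263.60645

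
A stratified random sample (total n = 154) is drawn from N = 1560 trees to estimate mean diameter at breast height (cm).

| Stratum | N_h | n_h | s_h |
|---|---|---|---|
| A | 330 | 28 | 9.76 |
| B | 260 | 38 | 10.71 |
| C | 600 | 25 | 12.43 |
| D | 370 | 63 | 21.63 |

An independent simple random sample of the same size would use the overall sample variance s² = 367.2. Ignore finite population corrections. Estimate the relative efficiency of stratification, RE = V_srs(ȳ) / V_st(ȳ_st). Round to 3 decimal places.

V̂(ȳ_st) = Σ W_h² s_h²/n_h, with W_h = N_h/N and N = 1560:
  stratum A: (330/1560)²·9.76²/28 = 0.152237
  stratum B: (260/1560)²·10.71²/38 = 0.083848
  stratum C: (600/1560)²·12.43²/25 = 0.91423
  stratum D: (370/1560)²·21.63²/63 = 0.41776
V_st = 1.56808
V_srs = s²/n = 367.2/154 = 2.38442
Relative efficiency = V_srs / V_st = 2.38442/1.56808 = 1.5206

RE ≈ 1.521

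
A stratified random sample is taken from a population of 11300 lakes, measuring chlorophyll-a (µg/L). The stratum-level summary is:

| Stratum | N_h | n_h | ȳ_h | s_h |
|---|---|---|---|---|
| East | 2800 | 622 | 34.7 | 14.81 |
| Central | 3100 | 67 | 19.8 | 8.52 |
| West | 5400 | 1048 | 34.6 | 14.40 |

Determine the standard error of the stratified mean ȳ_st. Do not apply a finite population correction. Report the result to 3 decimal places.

SE(ȳ_st) ≈ 0.385

V̂(ȳ_st) = Σ W_h² s_h²/n_h, with W_h = N_h/N and N = 11300:
  stratum East: (2800/11300)²·14.81²/622 = 0.021651
  stratum Central: (3100/11300)²·8.52²/67 = 0.08154
  stratum West: (5400/11300)²·14.40²/1048 = 0.045185
V̂(ȳ_st) = 0.148376
SE(ȳ_st) = √0.148376 = 0.385196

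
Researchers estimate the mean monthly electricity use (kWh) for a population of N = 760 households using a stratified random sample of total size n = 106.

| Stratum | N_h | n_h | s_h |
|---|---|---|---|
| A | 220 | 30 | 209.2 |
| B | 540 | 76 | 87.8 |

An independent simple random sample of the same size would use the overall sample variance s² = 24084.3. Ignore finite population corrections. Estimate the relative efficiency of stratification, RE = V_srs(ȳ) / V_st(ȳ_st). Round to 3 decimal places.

V̂(ȳ_st) = Σ W_h² s_h²/n_h, with W_h = N_h/N and N = 760:
  stratum A: (220/760)²·209.2²/30 = 122.242
  stratum B: (540/760)²·87.8²/76 = 51.2078
V_st = 173.45
V_srs = s²/n = 24084.3/106 = 227.21
Relative efficiency = V_srs / V_st = 227.21/173.45 = 1.3099

RE ≈ 1.310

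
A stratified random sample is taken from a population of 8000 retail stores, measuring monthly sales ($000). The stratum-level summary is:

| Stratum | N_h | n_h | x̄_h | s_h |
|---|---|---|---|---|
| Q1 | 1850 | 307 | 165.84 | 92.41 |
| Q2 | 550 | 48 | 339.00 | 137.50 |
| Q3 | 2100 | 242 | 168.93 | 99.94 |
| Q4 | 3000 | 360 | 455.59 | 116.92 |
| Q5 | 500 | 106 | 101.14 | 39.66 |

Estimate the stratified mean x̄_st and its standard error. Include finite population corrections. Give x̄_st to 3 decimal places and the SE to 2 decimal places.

x̄_st = Σ W_h x̄_h = (1850·165.84 + 550·339.00 + 2100·168.93 + 3000·455.59 + 500·101.14)/8000 = 283.16838
V̂(x̄_st) = Σ W_h² (1 − n_h/N_h) s_h²/n_h, with W_h = N_h/N and N = 8000:
  stratum Q1: (1850/8000)²·(1 − 307/1850)·92.41²/307 = 1.24067
  stratum Q2: (550/8000)²·(1 − 48/550)·137.50²/48 = 1.69922
  stratum Q3: (2100/8000)²·(1 − 242/2100)·99.94²/242 = 2.51622
  stratum Q4: (3000/8000)²·(1 − 360/3000)·116.92²/360 = 4.69916
  stratum Q5: (500/8000)²·(1 − 106/500)·39.66²/106 = 0.0456758
V̂(x̄_st) = 10.201
SE(x̄_st) = √10.201 = 3.19389

x̄_st ≈ 283.168, SE ≈ 3.19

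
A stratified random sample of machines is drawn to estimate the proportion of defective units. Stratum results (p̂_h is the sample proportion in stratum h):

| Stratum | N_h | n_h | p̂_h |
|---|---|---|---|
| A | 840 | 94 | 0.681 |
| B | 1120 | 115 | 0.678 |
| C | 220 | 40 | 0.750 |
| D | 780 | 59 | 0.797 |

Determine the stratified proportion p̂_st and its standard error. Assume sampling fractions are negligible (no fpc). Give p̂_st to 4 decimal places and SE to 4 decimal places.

p̂_st ≈ 0.7156, SE ≈ 0.0261

N = 2960; stratum weights W_h = N_h/N.
p̂_st = Σ W_h p̂_h = (840·0.681 + 1120·0.678 + 220·0.750 + 780·0.797)/2960 = 0.71556
V̂(p̂_st) = Σ W_h² p̂_h(1−p̂_h)/(n_h−1):
  stratum A: (840/2960)²·0.681·0.319/93 = 0.000188118
  stratum B: (1120/2960)²·0.678·0.322/114 = 0.000274178
  stratum C: (220/2960)²·0.750·0.250/39 = 2.65582e-05
  stratum D: (780/2960)²·0.797·0.203/58 = 0.000193701
V̂(p̂_st) = 0.000682556; SE = √V̂ = 0.0261258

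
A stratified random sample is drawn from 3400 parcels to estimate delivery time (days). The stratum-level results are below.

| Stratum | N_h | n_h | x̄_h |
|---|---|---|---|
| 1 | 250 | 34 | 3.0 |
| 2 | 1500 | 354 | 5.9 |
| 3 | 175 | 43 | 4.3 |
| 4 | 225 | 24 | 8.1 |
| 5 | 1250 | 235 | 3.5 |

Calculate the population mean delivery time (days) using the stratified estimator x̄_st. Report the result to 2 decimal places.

x̄_st ≈ 4.87

N = Σ N_h = 3400. Stratum weights W_h = N_h/N.
x̄_st = (250·3.0 + 1500·5.9 + 175·4.3 + 225·8.1 + 1250·3.5) / 3400 = 4.8676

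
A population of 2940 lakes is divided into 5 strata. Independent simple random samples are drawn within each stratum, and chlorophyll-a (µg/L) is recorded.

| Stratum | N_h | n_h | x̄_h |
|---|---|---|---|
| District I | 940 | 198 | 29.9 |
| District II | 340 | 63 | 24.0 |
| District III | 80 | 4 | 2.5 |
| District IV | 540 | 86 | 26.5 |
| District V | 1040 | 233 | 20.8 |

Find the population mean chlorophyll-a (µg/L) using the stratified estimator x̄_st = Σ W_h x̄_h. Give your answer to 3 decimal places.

N = Σ N_h = 2940. Stratum weights W_h = N_h/N.
x̄_st = (940·29.9 + 340·24.0 + 80·2.5 + 540·26.5 + 1040·20.8) / 2940 = 24.62857

x̄_st ≈ 24.629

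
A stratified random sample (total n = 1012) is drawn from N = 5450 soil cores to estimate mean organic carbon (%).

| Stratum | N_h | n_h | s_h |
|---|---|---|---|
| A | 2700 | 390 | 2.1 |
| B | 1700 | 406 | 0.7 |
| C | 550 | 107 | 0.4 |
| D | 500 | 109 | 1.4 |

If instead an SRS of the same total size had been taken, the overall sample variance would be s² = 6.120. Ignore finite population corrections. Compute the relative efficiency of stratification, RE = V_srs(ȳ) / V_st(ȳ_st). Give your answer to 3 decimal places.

RE ≈ 1.977

V̂(ȳ_st) = Σ W_h² s_h²/n_h, with W_h = N_h/N and N = 5450:
  stratum A: (2700/5450)²·2.1²/390 = 0.00277529
  stratum B: (1700/5450)²·0.7²/406 = 0.000117429
  stratum C: (550/5450)²·0.4²/107 = 1.52289e-05
  stratum D: (500/5450)²·1.4²/109 = 0.000151348
V_st = 0.0030593
V_srs = s²/n = 6.120/1012 = 0.00604743
Relative efficiency = V_srs / V_st = 0.00604743/0.0030593 = 1.9767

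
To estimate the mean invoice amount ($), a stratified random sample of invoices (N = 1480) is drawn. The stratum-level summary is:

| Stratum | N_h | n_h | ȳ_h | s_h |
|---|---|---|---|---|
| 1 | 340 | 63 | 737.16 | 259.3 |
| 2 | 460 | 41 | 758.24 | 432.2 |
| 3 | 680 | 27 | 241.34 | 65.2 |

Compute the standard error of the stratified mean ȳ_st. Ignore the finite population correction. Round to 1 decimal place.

SE(ȳ_st) ≈ 23.0

V̂(ȳ_st) = Σ W_h² s_h²/n_h, with W_h = N_h/N and N = 1480:
  stratum 1: (340/1480)²·259.3²/63 = 56.3247
  stratum 2: (460/1480)²·432.2²/41 = 440.127
  stratum 3: (680/1480)²·65.2²/27 = 33.2373
V̂(ȳ_st) = 529.689
SE(ȳ_st) = √529.689 = 23.015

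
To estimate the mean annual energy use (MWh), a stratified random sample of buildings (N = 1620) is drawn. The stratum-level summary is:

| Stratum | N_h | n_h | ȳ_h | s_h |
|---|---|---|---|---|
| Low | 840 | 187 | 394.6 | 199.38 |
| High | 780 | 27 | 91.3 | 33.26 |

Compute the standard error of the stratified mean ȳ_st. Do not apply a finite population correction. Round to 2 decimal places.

V̂(ȳ_st) = Σ W_h² s_h²/n_h, with W_h = N_h/N and N = 1620:
  stratum Low: (840/1620)²·199.38²/187 = 57.1545
  stratum High: (780/1620)²·33.26²/27 = 9.49817
V̂(ȳ_st) = 66.6526
SE(ȳ_st) = √66.6526 = 8.16411

SE(ȳ_st) ≈ 8.16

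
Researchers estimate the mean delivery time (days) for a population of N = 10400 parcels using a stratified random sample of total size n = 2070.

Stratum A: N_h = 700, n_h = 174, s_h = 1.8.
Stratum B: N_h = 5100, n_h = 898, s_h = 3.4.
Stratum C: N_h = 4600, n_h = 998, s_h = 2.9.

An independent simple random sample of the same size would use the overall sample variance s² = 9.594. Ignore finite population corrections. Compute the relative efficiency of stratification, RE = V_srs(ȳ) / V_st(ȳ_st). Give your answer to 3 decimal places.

V̂(ȳ_st) = Σ W_h² s_h²/n_h, with W_h = N_h/N and N = 10400:
  stratum A: (700/10400)²·1.8²/174 = 8.43578e-05
  stratum B: (5100/10400)²·3.4²/898 = 0.00309567
  stratum C: (4600/10400)²·2.9²/998 = 0.0016486
V_st = 0.00482863
V_srs = s²/n = 9.594/2070 = 0.00463478
Relative efficiency = V_srs / V_st = 0.00463478/0.00482863 = 0.9599

RE ≈ 0.960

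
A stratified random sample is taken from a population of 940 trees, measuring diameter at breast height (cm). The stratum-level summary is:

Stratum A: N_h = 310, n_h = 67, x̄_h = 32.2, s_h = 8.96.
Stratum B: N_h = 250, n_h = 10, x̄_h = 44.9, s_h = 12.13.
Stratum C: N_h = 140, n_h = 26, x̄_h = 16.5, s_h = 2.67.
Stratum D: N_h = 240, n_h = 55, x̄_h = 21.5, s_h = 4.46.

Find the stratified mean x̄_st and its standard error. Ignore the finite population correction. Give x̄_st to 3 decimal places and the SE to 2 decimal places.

x̄_st ≈ 30.507, SE ≈ 1.10

x̄_st = Σ W_h x̄_h = (310·32.2 + 250·44.9 + 140·16.5 + 240·21.5)/940 = 30.50745
V̂(x̄_st) = Σ W_h² s_h²/n_h, with W_h = N_h/N and N = 940:
  stratum A: (310/940)²·8.96²/67 = 0.130319
  stratum B: (250/940)²·12.13²/10 = 1.04075
  stratum C: (140/940)²·2.67²/26 = 0.00608204
  stratum D: (240/940)²·4.46²/55 = 0.0235762
V̂(x̄_st) = 1.20073
SE(x̄_st) = √1.20073 = 1.09578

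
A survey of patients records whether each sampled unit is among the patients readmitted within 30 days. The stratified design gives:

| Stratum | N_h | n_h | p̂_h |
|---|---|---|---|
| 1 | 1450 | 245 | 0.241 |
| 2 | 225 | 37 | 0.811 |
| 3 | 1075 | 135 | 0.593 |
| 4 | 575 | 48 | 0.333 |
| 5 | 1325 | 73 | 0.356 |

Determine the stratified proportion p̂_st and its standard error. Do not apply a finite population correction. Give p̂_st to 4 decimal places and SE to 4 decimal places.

p̂_st ≈ 0.3941, SE ≈ 0.0226

N = 4650; stratum weights W_h = N_h/N.
p̂_st = Σ W_h p̂_h = (1450·0.241 + 225·0.811 + 1075·0.593 + 575·0.333 + 1325·0.356)/4650 = 0.39410
V̂(p̂_st) = Σ W_h² p̂_h(1−p̂_h)/(n_h−1):
  stratum 1: (1450/4650)²·0.241·0.759/244 = 7.28952e-05
  stratum 2: (225/4650)²·0.811·0.189/36 = 9.96872e-06
  stratum 3: (1075/4650)²·0.593·0.407/134 = 9.62621e-05
  stratum 4: (575/4650)²·0.333·0.667/47 = 7.22607e-05
  stratum 5: (1325/4650)²·0.356·0.644/72 = 0.000258541
V̂(p̂_st) = 0.000509928; SE = √V̂ = 0.0225816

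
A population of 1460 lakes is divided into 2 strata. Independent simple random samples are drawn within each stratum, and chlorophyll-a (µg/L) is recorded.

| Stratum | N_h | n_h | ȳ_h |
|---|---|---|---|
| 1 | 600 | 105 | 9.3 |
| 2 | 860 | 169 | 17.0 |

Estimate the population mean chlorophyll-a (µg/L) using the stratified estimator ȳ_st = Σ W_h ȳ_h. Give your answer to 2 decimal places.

N = Σ N_h = 1460. Stratum weights W_h = N_h/N.
ȳ_st = (600·9.3 + 860·17.0) / 1460 = 13.8356

ȳ_st ≈ 13.84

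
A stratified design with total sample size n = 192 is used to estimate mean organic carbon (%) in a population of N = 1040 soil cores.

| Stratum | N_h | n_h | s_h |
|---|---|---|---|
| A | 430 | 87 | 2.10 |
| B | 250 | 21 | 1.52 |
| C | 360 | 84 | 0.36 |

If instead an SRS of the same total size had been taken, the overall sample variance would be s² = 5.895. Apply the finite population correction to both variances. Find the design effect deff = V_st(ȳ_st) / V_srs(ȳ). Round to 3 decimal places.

deff ≈ 0.514

V̂(ȳ_st) = Σ W_h² (1 − n_h/N_h) s_h²/n_h, with W_h = N_h/N and N = 1040:
  stratum A: (430/1040)²·(1 − 87/430)·2.10²/87 = 0.00691218
  stratum B: (250/1040)²·(1 − 21/250)·1.52²/21 = 0.0058234
  stratum C: (360/1040)²·(1 − 84/360)·0.36²/84 = 0.000141733
V_st = 0.0128773
V_srs = (1 − 192/1040)·5.895/192 = 0.0250349
deff = V_st / V_srs = 0.0128773/0.0250349 = 0.5144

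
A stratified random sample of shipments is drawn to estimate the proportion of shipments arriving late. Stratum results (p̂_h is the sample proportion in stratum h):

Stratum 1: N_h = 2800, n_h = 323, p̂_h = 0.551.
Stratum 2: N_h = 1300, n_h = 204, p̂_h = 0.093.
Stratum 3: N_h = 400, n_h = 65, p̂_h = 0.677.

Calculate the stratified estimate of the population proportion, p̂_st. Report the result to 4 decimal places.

N = 4500; stratum weights W_h = N_h/N.
p̂_st = Σ W_h p̂_h = (2800·0.551 + 1300·0.093 + 400·0.677)/4500 = 0.42989

p̂_st ≈ 0.4299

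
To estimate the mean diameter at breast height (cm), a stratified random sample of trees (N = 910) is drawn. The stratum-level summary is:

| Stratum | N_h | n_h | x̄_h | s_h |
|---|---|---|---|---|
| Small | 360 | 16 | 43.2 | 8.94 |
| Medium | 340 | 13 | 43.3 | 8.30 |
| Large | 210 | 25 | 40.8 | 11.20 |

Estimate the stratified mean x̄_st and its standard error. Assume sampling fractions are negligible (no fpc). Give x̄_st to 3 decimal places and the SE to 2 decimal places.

x̄_st ≈ 42.684, SE ≈ 1.34

x̄_st = Σ W_h x̄_h = (360·43.2 + 340·43.3 + 210·40.8)/910 = 42.68352
V̂(x̄_st) = Σ W_h² s_h²/n_h, with W_h = N_h/N and N = 910:
  stratum Small: (360/910)²·8.94²/16 = 0.781767
  stratum Medium: (340/910)²·8.30²/13 = 0.739755
  stratum Large: (210/910)²·11.20²/25 = 0.267209
V̂(x̄_st) = 1.78873
SE(x̄_st) = √1.78873 = 1.33743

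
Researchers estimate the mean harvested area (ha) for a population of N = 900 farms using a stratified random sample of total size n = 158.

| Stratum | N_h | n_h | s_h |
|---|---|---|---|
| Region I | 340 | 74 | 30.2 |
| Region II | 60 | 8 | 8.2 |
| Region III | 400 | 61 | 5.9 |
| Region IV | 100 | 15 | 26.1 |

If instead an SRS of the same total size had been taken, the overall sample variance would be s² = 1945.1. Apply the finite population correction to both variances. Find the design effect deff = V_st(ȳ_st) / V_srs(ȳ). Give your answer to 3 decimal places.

V̂(ȳ_st) = Σ W_h² (1 − n_h/N_h) s_h²/n_h, with W_h = N_h/N and N = 900:
  stratum Region I: (340/900)²·(1 − 74/340)·30.2²/74 = 1.37612
  stratum Region II: (60/900)²·(1 − 8/60)·8.2²/8 = 0.0323748
  stratum Region III: (400/900)²·(1 − 61/400)·5.9²/61 = 0.095532
  stratum Region IV: (100/900)²·(1 − 15/100)·26.1²/15 = 0.476567
V_st = 1.9806
V_srs = (1 − 158/900)·1945.1/158 = 10.1495
deff = V_st / V_srs = 1.9806/10.1495 = 0.1951

deff ≈ 0.195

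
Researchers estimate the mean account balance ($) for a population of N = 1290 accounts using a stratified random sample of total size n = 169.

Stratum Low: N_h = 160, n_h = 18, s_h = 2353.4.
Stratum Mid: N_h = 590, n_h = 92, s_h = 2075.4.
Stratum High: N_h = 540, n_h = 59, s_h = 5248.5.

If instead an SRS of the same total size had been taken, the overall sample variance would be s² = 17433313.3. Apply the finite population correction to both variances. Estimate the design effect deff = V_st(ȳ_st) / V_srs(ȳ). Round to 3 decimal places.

deff ≈ 0.952

V̂(ȳ_st) = Σ W_h² (1 − n_h/N_h) s_h²/n_h, with W_h = N_h/N and N = 1290:
  stratum Low: (160/1290)²·(1 − 18/160)·2353.4²/18 = 4200.95
  stratum Mid: (590/1290)²·(1 − 92/590)·2075.4²/92 = 8266.43
  stratum High: (540/1290)²·(1 − 59/540)·5248.5²/59 = 72874.9
V_st = 85342.3
V_srs = (1 − 169/1290)·17433313.3/169 = 89641.5
deff = V_st / V_srs = 85342.3/89641.5 = 0.9520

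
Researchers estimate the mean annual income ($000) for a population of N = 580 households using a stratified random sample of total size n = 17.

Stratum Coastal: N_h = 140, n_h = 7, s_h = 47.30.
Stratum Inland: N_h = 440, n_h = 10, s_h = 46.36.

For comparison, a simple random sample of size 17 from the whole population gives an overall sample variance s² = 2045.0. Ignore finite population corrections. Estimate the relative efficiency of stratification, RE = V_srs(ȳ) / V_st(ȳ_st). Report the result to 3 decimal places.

V̂(ȳ_st) = Σ W_h² s_h²/n_h, with W_h = N_h/N and N = 580:
  stratum Coastal: (140/580)²·47.30²/7 = 18.6219
  stratum Inland: (440/580)²·46.36²/10 = 123.69
V_st = 142.312
V_srs = s²/n = 2045.0/17 = 120.294
Relative efficiency = V_srs / V_st = 120.294/142.312 = 0.8453

RE ≈ 0.845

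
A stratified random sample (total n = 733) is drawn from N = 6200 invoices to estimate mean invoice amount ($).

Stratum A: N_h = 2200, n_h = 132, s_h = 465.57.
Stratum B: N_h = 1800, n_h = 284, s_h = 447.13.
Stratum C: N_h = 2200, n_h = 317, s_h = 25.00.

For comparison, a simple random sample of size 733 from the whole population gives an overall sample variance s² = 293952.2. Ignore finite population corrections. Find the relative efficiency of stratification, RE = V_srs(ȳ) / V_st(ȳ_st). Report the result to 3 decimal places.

RE ≈ 1.506

V̂(ȳ_st) = Σ W_h² s_h²/n_h, with W_h = N_h/N and N = 6200:
  stratum A: (2200/6200)²·465.57²/132 = 206.756
  stratum B: (1800/6200)²·447.13²/284 = 59.335
  stratum C: (2200/6200)²·25.00²/317 = 0.248246
V_st = 266.339
V_srs = s²/n = 293952.2/733 = 401.026
Relative efficiency = V_srs / V_st = 401.026/266.339 = 1.5057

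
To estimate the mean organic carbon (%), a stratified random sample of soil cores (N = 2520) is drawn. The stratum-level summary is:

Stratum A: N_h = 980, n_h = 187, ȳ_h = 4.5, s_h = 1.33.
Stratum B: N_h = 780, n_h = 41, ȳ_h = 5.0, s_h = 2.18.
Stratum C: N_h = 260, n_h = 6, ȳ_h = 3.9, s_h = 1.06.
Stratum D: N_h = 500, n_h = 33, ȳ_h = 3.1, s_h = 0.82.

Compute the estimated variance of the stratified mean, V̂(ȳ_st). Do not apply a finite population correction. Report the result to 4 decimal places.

V̂(ȳ_st) ≈ 0.0153

V̂(ȳ_st) = Σ W_h² s_h²/n_h, with W_h = N_h/N and N = 2520:
  stratum A: (980/2520)²·1.33²/187 = 0.00143058
  stratum B: (780/2520)²·2.18²/41 = 0.011105
  stratum C: (260/2520)²·1.06²/6 = 0.00199345
  stratum D: (500/2520)²·0.82²/33 = 0.000802145
V̂(ȳ_st) = 0.0153311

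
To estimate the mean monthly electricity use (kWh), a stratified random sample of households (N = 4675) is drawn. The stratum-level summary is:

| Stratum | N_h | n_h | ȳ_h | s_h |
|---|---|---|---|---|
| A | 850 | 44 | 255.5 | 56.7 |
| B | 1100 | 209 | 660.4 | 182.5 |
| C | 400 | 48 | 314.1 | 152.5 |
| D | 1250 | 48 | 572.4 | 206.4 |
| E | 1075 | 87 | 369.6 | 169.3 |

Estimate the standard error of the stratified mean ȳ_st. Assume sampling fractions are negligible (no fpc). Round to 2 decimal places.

V̂(ȳ_st) = Σ W_h² s_h²/n_h, with W_h = N_h/N and N = 4675:
  stratum A: (850/4675)²·56.7²/44 = 2.41539
  stratum B: (1100/4675)²·182.5²/209 = 8.8227
  stratum C: (400/4675)²·152.5²/48 = 3.54695
  stratum D: (1250/4675)²·206.4²/48 = 63.4505
  stratum E: (1075/4675)²·169.3²/87 = 17.42
V̂(ȳ_st) = 95.6555
SE(ȳ_st) = √95.6555 = 9.78037

SE(ȳ_st) ≈ 9.78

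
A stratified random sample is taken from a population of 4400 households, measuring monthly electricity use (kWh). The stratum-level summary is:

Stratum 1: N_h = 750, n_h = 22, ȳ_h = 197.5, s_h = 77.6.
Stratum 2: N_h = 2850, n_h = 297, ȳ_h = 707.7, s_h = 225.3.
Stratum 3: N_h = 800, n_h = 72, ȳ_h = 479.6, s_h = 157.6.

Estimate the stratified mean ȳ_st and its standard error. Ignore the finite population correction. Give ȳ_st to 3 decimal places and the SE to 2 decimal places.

ȳ_st ≈ 579.261, SE ≈ 9.54

ȳ_st = Σ W_h ȳ_h = (750·197.5 + 2850·707.7 + 800·479.6)/4400 = 579.26136
V̂(ȳ_st) = Σ W_h² s_h²/n_h, with W_h = N_h/N and N = 4400:
  stratum 1: (750/4400)²·77.6²/22 = 7.95276
  stratum 2: (2850/4400)²·225.3²/297 = 71.7051
  stratum 3: (800/4400)²·157.6²/72 = 11.4039
V̂(ȳ_st) = 91.0618
SE(ȳ_st) = √91.0618 = 9.54263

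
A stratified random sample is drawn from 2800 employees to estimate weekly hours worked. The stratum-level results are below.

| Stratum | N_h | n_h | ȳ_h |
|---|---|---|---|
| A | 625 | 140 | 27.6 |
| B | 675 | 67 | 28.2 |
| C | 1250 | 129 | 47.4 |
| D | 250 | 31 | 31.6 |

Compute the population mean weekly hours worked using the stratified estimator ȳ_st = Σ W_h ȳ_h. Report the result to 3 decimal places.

N = Σ N_h = 2800. Stratum weights W_h = N_h/N.
ȳ_st = (625·27.6 + 675·28.2 + 1250·47.4 + 250·31.6) / 2800 = 36.94107

ȳ_st ≈ 36.941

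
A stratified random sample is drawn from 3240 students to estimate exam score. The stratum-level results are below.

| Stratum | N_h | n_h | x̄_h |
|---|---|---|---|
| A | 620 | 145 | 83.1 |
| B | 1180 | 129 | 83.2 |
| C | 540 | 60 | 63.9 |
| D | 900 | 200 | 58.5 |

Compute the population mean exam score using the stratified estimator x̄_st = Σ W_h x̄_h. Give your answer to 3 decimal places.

N = Σ N_h = 3240. Stratum weights W_h = N_h/N.
x̄_st = (620·83.1 + 1180·83.2 + 540·63.9 + 900·58.5) / 3240 = 73.10309

x̄_st ≈ 73.103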